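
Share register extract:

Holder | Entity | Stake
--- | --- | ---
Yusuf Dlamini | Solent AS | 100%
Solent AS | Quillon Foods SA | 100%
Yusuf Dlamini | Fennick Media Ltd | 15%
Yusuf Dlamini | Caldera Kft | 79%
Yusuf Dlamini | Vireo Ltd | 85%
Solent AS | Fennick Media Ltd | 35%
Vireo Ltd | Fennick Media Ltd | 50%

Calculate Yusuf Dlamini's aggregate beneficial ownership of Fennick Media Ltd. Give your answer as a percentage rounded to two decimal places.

92.50%

Yusuf reaches Fennick along 3 paths.
Direct stake: 15% = 15%.
Via Solent: 100% × 35% = 35%.
Via Vireo: 85% × 50% = 42.5%.
Total: 15% + 35% + 42.5% = 92.5%.
Rounded: 92.50%.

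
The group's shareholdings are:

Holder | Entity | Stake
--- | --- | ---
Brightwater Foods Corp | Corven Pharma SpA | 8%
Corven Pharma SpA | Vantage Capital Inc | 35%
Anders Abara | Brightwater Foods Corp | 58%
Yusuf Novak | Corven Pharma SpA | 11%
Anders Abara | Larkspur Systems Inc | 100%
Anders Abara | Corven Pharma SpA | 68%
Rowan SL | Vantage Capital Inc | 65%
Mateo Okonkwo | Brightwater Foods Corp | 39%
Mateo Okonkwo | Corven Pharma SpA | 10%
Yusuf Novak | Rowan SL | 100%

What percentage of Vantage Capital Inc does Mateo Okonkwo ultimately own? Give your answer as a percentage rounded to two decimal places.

4.59%

Mateo reaches Vantage along 2 paths.
Via Corven: 10% × 35% = 3.5%.
Via Brightwater → Corven: 39% × 8% × 35% = 1.092%.
Total: 3.5% + 1.092% = 4.592%.
Rounded: 4.59%.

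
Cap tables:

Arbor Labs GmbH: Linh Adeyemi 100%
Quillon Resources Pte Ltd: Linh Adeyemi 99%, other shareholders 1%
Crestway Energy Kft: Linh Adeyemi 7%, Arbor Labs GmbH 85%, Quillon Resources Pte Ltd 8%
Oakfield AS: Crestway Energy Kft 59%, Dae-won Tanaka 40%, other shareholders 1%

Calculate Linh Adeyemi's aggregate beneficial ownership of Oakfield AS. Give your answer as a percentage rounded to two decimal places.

58.95%

Linh reaches Oakfield along 3 paths.
Via Crestway: 7% × 59% = 4.13%.
Via Arbor → Crestway: 100% × 85% × 59% = 50.15%.
Via Quillon → Crestway: 99% × 8% × 59% = 4.6728%.
Total: 4.13% + 50.15% + 4.6728% = 58.9528%.
Rounded: 58.95%.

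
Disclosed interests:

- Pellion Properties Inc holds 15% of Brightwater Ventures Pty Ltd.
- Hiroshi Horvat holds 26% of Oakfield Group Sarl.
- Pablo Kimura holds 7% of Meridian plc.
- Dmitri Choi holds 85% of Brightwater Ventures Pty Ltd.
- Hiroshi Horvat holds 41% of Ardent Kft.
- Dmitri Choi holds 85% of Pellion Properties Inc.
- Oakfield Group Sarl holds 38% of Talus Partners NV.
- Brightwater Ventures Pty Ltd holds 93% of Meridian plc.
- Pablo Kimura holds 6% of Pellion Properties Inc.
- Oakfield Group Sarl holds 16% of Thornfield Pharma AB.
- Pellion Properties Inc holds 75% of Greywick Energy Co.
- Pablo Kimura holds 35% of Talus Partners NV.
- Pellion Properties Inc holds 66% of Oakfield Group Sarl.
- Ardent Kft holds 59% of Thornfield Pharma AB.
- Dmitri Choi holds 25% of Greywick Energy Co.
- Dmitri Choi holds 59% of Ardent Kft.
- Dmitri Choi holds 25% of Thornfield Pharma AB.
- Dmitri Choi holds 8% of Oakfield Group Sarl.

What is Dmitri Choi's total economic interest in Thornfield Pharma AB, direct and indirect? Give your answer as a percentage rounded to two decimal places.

70.07%

Dmitri reaches Thornfield along 4 paths.
Via Ardent: 59% × 59% = 34.81%.
Direct stake: 25% = 25%.
Via Oakfield: 8% × 16% = 1.28%.
Via Pellion → Oakfield: 85% × 66% × 16% = 8.976%.
Total: 34.81% + 25% + 1.28% + 8.976% = 70.066%.
Rounded: 70.07%.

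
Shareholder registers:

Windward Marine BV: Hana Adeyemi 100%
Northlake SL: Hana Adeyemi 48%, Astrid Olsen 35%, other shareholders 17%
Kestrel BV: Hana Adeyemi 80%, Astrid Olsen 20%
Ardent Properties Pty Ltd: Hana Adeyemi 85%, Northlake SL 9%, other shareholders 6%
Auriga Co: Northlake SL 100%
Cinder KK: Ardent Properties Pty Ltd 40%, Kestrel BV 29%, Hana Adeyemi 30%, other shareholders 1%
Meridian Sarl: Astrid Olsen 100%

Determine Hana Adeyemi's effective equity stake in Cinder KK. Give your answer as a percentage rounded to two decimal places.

Hana reaches Cinder along 4 paths.
Via Ardent: 85% × 40% = 34%.
Via Northlake → Ardent: 48% × 9% × 40% = 1.728%.
Via Kestrel: 80% × 29% = 23.2%.
Direct stake: 30% = 30%.
Total: 34% + 1.728% + 23.2% + 30% = 88.928%.
Rounded: 88.93%.

88.93%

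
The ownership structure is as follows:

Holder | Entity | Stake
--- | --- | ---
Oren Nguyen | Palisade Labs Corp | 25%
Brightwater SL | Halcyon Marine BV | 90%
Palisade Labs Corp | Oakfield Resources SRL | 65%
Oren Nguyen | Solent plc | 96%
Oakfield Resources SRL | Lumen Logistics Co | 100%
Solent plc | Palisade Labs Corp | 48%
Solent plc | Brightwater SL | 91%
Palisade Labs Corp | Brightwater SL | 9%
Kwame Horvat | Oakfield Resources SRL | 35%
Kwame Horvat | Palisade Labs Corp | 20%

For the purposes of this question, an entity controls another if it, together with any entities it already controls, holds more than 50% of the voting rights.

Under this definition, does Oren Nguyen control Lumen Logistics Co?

Oren holds 96% of Solent, so Oren controls Solent.
Solent and Oren together hold 48% + 25% = 73% of Palisade, so Oren controls Palisade.
Palisade holds 65% of Oakfield, so Oren controls Oakfield.
Oakfield holds 100% of Lumen, so Oren controls Lumen.

Yes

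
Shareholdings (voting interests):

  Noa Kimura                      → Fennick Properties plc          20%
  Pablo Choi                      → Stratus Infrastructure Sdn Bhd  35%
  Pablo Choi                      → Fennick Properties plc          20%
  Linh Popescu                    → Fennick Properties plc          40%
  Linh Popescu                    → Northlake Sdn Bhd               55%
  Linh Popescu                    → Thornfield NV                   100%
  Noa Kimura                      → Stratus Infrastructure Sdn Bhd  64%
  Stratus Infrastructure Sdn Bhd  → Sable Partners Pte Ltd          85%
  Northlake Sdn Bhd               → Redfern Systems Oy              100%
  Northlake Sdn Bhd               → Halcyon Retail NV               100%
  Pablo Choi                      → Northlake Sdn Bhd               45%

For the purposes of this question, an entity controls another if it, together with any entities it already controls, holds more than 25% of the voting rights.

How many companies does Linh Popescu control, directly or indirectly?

5

Linh holds 40% of Fennick, so Linh controls Fennick.
Linh holds 55% of Northlake, so Linh controls Northlake.
Linh holds 100% of Thornfield, so Linh controls Thornfield.
Northlake holds 100% of Redfern, so Linh controls Redfern.
Northlake holds 100% of Halcyon, so Linh controls Halcyon.
No other company's threshold is met.
Linh controls 5 companies.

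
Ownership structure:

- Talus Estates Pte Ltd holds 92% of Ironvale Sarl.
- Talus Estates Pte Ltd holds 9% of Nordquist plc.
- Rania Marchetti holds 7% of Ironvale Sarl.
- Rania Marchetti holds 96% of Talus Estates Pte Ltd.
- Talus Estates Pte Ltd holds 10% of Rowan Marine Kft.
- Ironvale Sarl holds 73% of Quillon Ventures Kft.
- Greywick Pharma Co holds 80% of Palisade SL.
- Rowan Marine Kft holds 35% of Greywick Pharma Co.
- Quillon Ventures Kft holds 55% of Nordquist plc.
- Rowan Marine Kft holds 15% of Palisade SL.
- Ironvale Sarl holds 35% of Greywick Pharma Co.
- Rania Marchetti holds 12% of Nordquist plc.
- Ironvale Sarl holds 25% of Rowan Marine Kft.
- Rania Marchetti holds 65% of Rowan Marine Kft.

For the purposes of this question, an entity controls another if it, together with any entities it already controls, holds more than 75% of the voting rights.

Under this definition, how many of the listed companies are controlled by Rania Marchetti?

3

Rania holds 96% of Talus, so Rania controls Talus.
Talus and Rania together hold 92% + 7% = 99% of Ironvale, so Rania controls Ironvale.
Ironvale and Talus and Rania together hold 25% + 10% + 65% = 100% of Rowan, so Rania controls Rowan.
No other company's threshold is met.
Rania controls 3 companies.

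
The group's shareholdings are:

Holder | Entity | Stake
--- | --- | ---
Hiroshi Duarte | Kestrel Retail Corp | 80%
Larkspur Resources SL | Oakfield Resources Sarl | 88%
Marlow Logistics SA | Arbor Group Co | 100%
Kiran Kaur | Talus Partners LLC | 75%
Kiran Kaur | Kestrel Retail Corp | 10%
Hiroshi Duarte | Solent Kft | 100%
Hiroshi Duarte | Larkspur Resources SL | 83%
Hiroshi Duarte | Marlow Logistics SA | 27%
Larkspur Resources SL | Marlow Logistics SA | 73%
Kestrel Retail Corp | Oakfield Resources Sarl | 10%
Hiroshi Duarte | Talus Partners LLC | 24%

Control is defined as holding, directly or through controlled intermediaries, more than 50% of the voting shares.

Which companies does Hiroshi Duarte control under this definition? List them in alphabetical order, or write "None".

Hiroshi holds 80% of Kestrel, so Hiroshi controls Kestrel.
Hiroshi holds 83% of Larkspur, so Hiroshi controls Larkspur.
Kestrel and Larkspur together hold 10% + 88% = 98% of Oakfield, so Hiroshi controls Oakfield.
Larkspur and Hiroshi together hold 73% + 27% = 100% of Marlow, so Hiroshi controls Marlow.
Marlow holds 100% of Arbor, so Hiroshi controls Arbor.
Hiroshi holds 100% of Solent, so Hiroshi controls Solent.
No other company's threshold is met.

Arbor Group Co, Kestrel Retail Corp, Larkspur Resources SL, Marlow Logistics SA, Oakfield Resources Sarl, Solent Kft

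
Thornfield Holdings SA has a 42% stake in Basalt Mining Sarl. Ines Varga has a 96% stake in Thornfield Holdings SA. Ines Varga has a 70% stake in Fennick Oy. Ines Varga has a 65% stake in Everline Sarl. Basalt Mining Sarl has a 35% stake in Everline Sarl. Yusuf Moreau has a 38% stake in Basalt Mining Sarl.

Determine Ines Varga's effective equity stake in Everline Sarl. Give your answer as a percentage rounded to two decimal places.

79.11%

Ines reaches Everline along 2 paths.
Direct stake: 65% = 65%.
Via Thornfield → Basalt: 96% × 42% × 35% = 14.112%.
Total: 65% + 14.112% = 79.112%.
Rounded: 79.11%.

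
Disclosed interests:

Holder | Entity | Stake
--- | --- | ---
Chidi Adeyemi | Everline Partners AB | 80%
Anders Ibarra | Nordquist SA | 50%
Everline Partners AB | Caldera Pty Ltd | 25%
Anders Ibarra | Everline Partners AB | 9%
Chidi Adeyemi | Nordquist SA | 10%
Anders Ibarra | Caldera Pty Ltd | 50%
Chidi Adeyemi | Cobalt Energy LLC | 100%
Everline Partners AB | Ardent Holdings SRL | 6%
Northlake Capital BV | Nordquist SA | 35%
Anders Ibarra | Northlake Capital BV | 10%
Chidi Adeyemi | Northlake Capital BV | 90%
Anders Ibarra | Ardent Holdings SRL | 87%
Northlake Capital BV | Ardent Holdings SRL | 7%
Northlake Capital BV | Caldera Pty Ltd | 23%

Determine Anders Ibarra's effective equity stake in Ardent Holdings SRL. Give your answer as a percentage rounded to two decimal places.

Anders reaches Ardent along 3 paths.
Direct stake: 87% = 87%.
Via Northlake: 10% × 7% = 0.7%.
Via Everline: 9% × 6% = 0.54%.
Total: 87% + 0.7% + 0.54% = 88.24%.

88.24%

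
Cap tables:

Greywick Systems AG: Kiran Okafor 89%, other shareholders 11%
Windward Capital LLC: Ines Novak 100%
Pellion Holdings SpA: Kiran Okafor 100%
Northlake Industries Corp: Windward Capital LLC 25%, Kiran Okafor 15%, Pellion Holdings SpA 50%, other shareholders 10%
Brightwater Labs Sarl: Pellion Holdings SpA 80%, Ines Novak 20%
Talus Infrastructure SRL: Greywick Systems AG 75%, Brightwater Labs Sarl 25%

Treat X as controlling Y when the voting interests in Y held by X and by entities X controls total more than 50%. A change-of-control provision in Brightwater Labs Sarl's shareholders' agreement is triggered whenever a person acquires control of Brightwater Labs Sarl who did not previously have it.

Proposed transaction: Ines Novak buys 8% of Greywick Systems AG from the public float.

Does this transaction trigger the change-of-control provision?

No

The purchase changes only Ines's holdings, so Ines is the only person who could newly come to control Brightwater.
Ines holds 100% of Windward, so Ines controls Windward.
In Brightwater, Ines's side holds only 20%, not > 50%.
So before the transaction, Ines does not control Brightwater.
After the purchase, Ines holds 8% of Greywick directly.
Ines's side now holds 8% of Greywick, not > 50%, so Ines still does not control Greywick.
After the transaction, Ines's side holds 20% of Brightwater, not > 50%, so Ines still does not control Brightwater.
No new person acquires control, so the clause is not triggered.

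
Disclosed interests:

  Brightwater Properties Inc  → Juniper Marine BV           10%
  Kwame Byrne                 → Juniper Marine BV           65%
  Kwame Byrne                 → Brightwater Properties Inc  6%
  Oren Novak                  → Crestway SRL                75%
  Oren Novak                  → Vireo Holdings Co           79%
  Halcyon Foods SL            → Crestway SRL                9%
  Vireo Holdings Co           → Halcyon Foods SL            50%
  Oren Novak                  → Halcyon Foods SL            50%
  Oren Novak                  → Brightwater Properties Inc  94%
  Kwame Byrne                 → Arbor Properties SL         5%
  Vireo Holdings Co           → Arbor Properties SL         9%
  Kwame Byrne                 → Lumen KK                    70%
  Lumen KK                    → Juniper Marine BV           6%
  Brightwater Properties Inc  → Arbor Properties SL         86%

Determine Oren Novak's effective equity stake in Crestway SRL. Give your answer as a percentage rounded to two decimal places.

Oren reaches Crestway along 3 paths.
Via Vireo → Halcyon: 79% × 50% × 9% = 3.555%.
Via Halcyon: 50% × 9% = 4.5%.
Direct stake: 75% = 75%.
Total: 3.555% + 4.5% + 75% = 83.055%.
Rounded: 83.06%.

83.06%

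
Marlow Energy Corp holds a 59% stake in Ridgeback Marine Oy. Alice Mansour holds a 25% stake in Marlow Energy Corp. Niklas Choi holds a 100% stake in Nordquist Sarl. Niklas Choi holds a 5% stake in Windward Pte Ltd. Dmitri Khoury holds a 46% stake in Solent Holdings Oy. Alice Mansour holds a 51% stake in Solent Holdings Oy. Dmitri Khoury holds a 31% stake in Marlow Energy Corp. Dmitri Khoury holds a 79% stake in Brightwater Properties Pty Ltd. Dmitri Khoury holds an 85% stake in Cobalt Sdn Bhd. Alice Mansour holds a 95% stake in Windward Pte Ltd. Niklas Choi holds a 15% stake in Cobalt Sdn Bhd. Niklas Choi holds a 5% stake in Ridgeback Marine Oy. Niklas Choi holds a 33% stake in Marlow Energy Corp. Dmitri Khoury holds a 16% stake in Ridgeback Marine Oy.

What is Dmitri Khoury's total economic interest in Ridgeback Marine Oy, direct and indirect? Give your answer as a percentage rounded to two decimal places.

34.29%

Dmitri reaches Ridgeback along 2 paths.
Direct stake: 16% = 16%.
Via Marlow: 31% × 59% = 18.29%.
Total: 16% + 18.29% = 34.29%.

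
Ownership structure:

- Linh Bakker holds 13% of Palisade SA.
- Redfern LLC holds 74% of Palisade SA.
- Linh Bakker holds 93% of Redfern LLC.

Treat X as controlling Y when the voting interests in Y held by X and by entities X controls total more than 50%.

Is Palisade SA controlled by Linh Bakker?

Yes

Linh holds 93% of Redfern, so Linh controls Redfern.
Redfern and Linh together hold 74% + 13% = 87% of Palisade, so Linh controls Palisade.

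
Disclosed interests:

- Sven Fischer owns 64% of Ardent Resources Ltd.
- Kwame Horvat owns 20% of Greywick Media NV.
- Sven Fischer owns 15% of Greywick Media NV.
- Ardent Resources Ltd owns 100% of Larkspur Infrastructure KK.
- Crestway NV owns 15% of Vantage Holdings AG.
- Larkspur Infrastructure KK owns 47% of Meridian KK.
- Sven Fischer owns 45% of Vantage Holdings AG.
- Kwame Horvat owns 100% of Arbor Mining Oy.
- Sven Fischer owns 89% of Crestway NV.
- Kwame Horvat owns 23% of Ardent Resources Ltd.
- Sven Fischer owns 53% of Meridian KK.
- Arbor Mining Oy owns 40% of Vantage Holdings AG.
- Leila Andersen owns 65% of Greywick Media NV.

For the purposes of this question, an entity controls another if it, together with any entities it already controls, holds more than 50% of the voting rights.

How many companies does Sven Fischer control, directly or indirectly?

Sven holds 64% of Ardent, so Sven controls Ardent.
Ardent holds 100% of Larkspur, so Sven controls Larkspur.
Sven holds 89% of Crestway, so Sven controls Crestway.
Sven and Larkspur together hold 53% + 47% = 100% of Meridian, so Sven controls Meridian.
Crestway and Sven together hold 15% + 45% = 60% of Vantage, so Sven controls Vantage.
No other company's threshold is met.
Sven controls 5 companies.

5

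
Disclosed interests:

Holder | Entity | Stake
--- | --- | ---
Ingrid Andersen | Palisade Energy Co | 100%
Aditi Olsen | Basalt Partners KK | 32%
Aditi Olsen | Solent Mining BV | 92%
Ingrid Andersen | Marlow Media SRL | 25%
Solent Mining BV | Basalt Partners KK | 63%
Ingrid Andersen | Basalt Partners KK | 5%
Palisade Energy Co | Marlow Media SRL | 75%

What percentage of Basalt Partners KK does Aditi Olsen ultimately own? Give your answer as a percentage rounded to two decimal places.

89.96%

Aditi reaches Basalt along 2 paths.
Via Solent: 92% × 63% = 57.96%.
Direct stake: 32% = 32%.
Total: 57.96% + 32% = 89.96%.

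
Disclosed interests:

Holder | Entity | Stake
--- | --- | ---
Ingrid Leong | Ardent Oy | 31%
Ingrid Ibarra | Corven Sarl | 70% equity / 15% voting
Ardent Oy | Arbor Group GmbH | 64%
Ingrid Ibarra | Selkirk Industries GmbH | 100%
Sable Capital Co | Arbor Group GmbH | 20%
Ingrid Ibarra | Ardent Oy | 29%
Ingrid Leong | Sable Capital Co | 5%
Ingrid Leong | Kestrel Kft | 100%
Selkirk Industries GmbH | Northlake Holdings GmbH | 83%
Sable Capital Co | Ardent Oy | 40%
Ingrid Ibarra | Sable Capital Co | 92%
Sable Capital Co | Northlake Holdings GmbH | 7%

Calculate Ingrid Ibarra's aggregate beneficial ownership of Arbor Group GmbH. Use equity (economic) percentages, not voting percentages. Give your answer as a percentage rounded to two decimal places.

60.51%

Ingrid Ibarra reaches Arbor along 3 paths.
Via Sable: 92% × 20% = 18.4%.
Via Ardent: 29% × 64% = 18.56%.
Via Sable → Ardent: 92% × 40% × 64% = 23.552%.
Total: 18.4% + 18.56% + 23.552% = 60.512%.
Rounded: 60.51%.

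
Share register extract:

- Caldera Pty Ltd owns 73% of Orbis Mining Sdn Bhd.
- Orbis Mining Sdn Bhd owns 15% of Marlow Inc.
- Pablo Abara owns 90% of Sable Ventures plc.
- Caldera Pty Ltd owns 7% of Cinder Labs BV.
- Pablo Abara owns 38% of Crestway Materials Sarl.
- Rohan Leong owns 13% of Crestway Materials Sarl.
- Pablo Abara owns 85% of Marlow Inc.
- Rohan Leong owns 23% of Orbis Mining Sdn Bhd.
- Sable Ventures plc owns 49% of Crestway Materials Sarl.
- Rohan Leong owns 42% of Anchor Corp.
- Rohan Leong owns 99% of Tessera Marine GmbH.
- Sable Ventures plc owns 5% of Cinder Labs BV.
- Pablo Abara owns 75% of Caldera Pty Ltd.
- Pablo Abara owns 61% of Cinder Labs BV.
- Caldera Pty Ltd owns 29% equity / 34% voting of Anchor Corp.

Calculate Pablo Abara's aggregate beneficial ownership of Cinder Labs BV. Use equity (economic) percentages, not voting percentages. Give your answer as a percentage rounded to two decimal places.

Pablo reaches Cinder along 3 paths.
Direct stake: 61% = 61%.
Via Sable: 90% × 5% = 4.5%.
Via Caldera: 75% × 7% = 5.25%.
Total: 61% + 4.5% + 5.25% = 70.75%.

70.75%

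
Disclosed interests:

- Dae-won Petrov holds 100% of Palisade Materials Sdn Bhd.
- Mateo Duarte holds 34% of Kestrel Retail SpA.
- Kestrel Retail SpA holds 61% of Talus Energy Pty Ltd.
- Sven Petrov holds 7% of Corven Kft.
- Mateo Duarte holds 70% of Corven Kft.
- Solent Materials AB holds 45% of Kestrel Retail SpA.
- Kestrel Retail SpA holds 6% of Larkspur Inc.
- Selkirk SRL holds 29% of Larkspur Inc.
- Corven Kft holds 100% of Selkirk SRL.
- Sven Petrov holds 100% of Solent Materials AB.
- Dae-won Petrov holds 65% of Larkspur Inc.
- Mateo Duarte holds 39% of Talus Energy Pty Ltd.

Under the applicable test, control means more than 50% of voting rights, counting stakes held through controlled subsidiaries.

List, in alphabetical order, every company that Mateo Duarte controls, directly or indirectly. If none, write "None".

Mateo holds 70% of Corven, so Mateo controls Corven.
Corven holds 100% of Selkirk, so Mateo controls Selkirk.
No other company's threshold is met.

Corven Kft, Selkirk SRL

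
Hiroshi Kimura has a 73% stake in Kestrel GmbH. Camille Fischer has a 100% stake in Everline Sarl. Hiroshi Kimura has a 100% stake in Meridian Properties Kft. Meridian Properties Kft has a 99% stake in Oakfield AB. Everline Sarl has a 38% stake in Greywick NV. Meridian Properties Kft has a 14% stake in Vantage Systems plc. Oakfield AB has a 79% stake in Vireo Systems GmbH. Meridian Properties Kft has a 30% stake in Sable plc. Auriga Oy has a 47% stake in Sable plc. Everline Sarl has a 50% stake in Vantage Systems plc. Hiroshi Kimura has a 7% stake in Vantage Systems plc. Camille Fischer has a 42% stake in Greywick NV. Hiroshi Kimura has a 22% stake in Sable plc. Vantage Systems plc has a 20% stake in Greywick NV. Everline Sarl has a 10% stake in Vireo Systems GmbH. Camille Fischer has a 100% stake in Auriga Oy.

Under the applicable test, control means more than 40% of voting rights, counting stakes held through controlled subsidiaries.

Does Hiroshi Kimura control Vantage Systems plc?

Hiroshi holds 100% of Meridian, so Hiroshi controls Meridian.
Meridian holds 99% of Oakfield, so Hiroshi controls Oakfield.
Hiroshi and Meridian together hold 22% + 30% = 52% of Sable, so Hiroshi controls Sable.
Oakfield holds 79% of Vireo, so Hiroshi controls Vireo.
Hiroshi holds 73% of Kestrel, so Hiroshi controls Kestrel.
In Vantage, Hiroshi's side holds only 7% + 14% = 21%, not > 40%.
So Hiroshi does not control Vantage.

No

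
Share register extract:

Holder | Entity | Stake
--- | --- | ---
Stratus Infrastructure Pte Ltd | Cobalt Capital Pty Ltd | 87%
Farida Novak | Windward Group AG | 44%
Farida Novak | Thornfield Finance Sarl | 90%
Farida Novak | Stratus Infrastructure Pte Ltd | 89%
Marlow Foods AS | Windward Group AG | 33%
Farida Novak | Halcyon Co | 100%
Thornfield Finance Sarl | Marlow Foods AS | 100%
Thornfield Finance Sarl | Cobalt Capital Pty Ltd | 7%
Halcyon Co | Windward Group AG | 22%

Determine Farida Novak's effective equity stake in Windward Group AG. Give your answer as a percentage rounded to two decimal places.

Farida reaches Windward along 3 paths.
Via Halcyon: 100% × 22% = 22%.
Direct stake: 44% = 44%.
Via Thornfield → Marlow: 90% × 100% × 33% = 29.7%.
Total: 22% + 44% + 29.7% = 95.7%.
Rounded: 95.70%.

95.70%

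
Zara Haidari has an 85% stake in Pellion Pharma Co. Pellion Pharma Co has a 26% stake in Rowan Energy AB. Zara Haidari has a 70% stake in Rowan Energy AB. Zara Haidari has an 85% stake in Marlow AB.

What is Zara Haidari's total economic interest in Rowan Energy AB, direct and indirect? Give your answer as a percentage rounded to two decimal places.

Zara reaches Rowan along 2 paths.
Via Pellion: 85% × 26% = 22.1%.
Direct stake: 70% = 70%.
Total: 22.1% + 70% = 92.1%.
Rounded: 92.10%.

92.10%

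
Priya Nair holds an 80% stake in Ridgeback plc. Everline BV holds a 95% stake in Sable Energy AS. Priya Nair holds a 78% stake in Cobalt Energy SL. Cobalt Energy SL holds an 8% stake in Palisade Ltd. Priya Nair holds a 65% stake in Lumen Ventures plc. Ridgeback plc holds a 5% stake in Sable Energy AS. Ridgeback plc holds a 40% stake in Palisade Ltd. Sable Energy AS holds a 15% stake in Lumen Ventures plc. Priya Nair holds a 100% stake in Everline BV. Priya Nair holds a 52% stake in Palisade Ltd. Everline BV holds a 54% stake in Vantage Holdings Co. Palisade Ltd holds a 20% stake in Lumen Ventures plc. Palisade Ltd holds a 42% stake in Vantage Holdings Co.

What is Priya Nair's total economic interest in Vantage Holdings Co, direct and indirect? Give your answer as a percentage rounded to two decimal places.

Priya reaches Vantage along 4 paths.
Via Ridgeback → Palisade: 80% × 40% × 42% = 13.44%.
Via Cobalt → Palisade: 78% × 8% × 42% = 2.6208%.
Via Palisade: 52% × 42% = 21.84%.
Via Everline: 100% × 54% = 54%.
Total: 13.44% + 2.6208% + 21.84% + 54% = 91.9008%.
Rounded: 91.90%.

91.90%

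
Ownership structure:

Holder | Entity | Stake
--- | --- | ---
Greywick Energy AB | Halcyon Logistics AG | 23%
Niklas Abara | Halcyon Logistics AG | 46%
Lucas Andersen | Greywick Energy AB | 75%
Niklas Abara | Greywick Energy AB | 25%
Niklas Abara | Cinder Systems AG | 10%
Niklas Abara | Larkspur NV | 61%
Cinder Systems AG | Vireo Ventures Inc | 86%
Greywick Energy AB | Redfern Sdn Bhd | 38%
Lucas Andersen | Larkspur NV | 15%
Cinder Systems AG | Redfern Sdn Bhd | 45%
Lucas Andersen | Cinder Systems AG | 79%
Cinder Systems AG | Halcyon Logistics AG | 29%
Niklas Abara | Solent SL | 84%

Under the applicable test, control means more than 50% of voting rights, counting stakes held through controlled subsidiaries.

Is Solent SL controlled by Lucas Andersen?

No

Lucas holds 75% of Greywick, so Lucas controls Greywick.
Lucas holds 79% of Cinder, so Lucas controls Cinder.
Cinder holds 86% of Vireo, so Lucas controls Vireo.
Greywick and Cinder together hold 38% + 45% = 83% of Redfern, so Lucas controls Redfern.
Cinder and Greywick together hold 29% + 23% = 52% of Halcyon, so Lucas controls Halcyon.
Neither Lucas nor any entity Lucas controls holds any voting interest in Solent.
So Lucas does not control Solent.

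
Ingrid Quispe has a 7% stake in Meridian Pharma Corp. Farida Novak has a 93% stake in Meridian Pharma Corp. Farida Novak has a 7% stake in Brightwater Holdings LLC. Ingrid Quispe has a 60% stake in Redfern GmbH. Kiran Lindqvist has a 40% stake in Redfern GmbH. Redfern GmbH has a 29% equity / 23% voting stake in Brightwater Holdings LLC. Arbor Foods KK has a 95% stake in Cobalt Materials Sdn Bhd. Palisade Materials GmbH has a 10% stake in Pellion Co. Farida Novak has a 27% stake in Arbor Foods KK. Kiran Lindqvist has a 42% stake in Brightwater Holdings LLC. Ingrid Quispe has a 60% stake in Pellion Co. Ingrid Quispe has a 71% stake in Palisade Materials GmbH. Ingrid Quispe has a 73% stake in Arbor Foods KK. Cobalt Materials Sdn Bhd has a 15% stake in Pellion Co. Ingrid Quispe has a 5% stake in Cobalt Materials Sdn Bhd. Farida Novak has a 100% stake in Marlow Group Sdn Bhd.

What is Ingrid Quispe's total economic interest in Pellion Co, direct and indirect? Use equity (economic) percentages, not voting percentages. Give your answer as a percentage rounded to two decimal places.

78.25%

Ingrid reaches Pellion along 4 paths.
Direct stake: 60% = 60%.
Via Arbor → Cobalt: 73% × 95% × 15% = 10.4025%.
Via Cobalt: 5% × 15% = 0.75%.
Via Palisade: 71% × 10% = 7.1%.
Total: 60% + 10.4025% + 0.75% + 7.1% = 78.2525%.
Rounded: 78.25%.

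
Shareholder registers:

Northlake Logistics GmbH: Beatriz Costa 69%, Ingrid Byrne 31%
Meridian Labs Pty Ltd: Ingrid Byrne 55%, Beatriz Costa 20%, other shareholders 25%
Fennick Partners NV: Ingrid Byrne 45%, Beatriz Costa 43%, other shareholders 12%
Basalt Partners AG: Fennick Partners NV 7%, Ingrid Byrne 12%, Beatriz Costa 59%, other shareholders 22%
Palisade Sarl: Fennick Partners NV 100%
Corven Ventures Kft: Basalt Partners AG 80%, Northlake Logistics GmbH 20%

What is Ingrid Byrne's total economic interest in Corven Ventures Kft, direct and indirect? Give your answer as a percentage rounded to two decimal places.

18.32%

Ingrid reaches Corven along 3 paths.
Via Fennick → Basalt: 45% × 7% × 80% = 2.52%.
Via Basalt: 12% × 80% = 9.6%.
Via Northlake: 31% × 20% = 6.2%.
Total: 2.52% + 9.6% + 6.2% = 18.32%.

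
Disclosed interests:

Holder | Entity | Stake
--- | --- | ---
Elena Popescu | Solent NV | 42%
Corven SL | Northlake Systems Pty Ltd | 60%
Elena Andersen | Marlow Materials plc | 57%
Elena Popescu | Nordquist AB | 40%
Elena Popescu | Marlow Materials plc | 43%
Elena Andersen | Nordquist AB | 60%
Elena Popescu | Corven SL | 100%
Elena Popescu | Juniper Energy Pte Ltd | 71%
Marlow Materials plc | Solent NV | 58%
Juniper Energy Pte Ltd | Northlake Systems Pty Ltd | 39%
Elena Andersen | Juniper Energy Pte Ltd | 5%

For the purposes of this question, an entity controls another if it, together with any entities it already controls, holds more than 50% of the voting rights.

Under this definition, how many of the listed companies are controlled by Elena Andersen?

3

Elena Andersen holds 57% of Marlow, so Elena Andersen controls Marlow.
Marlow holds 58% of Solent, so Elena Andersen controls Solent.
Elena Andersen holds 60% of Nordquist, so Elena Andersen controls Nordquist.
No other company's threshold is met.
Elena Andersen controls 3 companies.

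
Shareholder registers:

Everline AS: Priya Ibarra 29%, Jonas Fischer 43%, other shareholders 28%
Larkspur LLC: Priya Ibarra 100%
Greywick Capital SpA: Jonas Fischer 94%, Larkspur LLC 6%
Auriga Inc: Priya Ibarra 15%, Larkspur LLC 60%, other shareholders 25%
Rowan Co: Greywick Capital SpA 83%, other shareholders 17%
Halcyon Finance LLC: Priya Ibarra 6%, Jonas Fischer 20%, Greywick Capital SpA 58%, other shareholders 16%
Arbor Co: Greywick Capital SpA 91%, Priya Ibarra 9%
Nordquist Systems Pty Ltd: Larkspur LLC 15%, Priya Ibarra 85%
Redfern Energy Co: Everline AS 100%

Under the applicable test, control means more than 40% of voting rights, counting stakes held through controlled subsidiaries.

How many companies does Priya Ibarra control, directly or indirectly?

3

Priya holds 100% of Larkspur, so Priya controls Larkspur.
Priya and Larkspur together hold 15% + 60% = 75% of Auriga, so Priya controls Auriga.
Larkspur and Priya together hold 15% + 85% = 100% of Nordquist, so Priya controls Nordquist.
No other company's threshold is met.
Priya controls 3 companies.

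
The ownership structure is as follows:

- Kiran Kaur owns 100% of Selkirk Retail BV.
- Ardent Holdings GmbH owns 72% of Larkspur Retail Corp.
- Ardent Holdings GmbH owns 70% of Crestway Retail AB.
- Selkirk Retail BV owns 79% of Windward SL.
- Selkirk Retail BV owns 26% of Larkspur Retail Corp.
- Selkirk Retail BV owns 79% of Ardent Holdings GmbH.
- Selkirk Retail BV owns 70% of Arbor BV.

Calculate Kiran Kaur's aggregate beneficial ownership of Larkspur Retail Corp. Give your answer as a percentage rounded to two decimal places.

Kiran reaches Larkspur along 2 paths.
Via Selkirk → Ardent: 100% × 79% × 72% = 56.88%.
Via Selkirk: 100% × 26% = 26%.
Total: 56.88% + 26% = 82.88%.

82.88%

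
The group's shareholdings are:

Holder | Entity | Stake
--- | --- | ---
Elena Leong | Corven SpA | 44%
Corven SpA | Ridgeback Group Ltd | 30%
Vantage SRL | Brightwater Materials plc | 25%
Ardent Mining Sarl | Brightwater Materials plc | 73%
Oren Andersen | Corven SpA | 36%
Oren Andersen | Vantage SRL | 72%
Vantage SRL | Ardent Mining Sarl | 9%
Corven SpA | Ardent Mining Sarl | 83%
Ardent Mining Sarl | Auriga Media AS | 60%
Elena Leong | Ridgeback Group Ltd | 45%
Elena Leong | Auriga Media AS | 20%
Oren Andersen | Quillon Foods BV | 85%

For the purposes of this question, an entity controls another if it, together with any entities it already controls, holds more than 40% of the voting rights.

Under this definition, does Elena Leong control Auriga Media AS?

Yes

Elena holds 44% of Corven, so Elena controls Corven.
Corven holds 83% of Ardent, so Elena controls Ardent.
Ardent and Elena together hold 60% + 20% = 80% of Auriga, so Elena controls Auriga.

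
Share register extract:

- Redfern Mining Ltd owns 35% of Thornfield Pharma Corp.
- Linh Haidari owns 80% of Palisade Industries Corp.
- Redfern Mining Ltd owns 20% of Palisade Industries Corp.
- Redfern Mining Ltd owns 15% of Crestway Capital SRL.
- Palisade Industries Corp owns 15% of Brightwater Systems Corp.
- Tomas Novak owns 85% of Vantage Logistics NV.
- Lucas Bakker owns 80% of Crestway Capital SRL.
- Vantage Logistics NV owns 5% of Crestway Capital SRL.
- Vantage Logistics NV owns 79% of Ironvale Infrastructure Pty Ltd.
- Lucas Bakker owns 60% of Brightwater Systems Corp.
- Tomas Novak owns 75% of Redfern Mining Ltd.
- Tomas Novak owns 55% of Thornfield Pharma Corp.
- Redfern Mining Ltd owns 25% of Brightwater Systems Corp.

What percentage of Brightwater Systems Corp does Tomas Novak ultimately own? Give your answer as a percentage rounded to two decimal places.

21.00%

Tomas reaches Brightwater along 2 paths.
Via Redfern: 75% × 25% = 18.75%.
Via Redfern → Palisade: 75% × 20% × 15% = 2.25%.
Total: 18.75% + 2.25% = 21%.
Rounded: 21.00%.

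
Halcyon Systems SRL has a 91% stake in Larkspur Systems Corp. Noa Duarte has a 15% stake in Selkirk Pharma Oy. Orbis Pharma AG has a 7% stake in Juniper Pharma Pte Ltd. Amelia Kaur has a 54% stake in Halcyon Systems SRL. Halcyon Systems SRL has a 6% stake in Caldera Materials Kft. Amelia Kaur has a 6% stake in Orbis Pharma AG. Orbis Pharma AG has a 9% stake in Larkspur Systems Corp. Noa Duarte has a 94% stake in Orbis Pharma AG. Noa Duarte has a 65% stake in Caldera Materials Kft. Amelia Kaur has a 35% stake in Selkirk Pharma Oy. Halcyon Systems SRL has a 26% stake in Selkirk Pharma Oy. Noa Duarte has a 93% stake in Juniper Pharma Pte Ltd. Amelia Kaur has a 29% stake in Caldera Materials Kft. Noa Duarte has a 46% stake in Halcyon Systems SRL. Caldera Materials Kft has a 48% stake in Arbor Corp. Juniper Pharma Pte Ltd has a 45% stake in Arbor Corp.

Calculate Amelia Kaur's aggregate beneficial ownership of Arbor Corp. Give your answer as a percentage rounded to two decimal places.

Amelia reaches Arbor along 3 paths.
Via Caldera: 29% × 48% = 13.92%.
Via Halcyon → Caldera: 54% × 6% × 48% = 1.5552%.
Via Orbis → Juniper: 6% × 7% × 45% = 0.189%.
Total: 13.92% + 1.5552% + 0.189% = 15.6642%.
Rounded: 15.66%.

15.66%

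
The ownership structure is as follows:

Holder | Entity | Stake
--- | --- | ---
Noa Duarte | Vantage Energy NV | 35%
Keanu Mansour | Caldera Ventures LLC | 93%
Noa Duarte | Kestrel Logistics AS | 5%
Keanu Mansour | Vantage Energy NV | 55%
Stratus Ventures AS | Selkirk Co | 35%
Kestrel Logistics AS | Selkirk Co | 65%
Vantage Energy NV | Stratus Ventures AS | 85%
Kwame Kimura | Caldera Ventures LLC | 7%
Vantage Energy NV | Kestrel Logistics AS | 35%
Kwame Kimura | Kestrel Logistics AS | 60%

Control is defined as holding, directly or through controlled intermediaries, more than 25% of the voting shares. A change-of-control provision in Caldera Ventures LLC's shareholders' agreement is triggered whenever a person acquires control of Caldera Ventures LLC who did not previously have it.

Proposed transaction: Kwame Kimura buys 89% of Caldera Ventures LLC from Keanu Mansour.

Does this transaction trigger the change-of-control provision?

Yes

The purchase adds only to Kwame's holdings (Keanu's stake shrinks), so Kwame is the only person who could newly come to control Caldera.
Kwame holds 60% of Kestrel, so Kwame controls Kestrel.
Kestrel holds 65% of Selkirk, so Kwame controls Selkirk.
In Caldera, Kwame's side holds only 7%, not > 25%.
So before the transaction, Kwame does not control Caldera.
After the purchase, Kwame's direct stake in Caldera rises to 7% + 89% = 96%, and Keanu's stake falls to 4%.
Kwame holds 96% of Caldera, so Kwame controls Caldera.
Kwame did not control Caldera before and does after, so the clause is triggered.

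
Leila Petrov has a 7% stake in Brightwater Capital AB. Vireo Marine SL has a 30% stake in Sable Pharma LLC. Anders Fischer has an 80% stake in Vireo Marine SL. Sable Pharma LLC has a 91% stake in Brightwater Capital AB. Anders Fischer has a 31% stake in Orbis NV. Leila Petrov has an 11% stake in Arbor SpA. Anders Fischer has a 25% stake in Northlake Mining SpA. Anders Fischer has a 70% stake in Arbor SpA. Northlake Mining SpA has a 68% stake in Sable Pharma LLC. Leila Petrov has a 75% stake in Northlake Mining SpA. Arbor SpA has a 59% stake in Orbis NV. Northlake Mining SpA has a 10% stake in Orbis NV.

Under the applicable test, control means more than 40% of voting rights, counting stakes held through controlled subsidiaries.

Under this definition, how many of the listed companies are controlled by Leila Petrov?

3

Leila holds 75% of Northlake, so Leila controls Northlake.
Northlake holds 68% of Sable, so Leila controls Sable.
Sable and Leila together hold 91% + 7% = 98% of Brightwater, so Leila controls Brightwater.
No other company's threshold is met.
Leila controls 3 companies.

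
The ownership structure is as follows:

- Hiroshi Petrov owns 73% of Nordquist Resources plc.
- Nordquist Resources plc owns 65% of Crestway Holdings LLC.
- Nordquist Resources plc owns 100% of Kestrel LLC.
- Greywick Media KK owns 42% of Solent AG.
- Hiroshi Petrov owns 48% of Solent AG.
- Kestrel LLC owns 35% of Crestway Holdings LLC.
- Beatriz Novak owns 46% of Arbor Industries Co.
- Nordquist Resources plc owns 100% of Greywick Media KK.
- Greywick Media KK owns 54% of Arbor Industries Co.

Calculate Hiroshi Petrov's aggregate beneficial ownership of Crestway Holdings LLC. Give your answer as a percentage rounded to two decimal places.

Hiroshi reaches Crestway along 2 paths.
Via Nordquist → Kestrel: 73% × 100% × 35% = 25.55%.
Via Nordquist: 73% × 65% = 47.45%.
Total: 25.55% + 47.45% = 73%.
Rounded: 73.00%.

73.00%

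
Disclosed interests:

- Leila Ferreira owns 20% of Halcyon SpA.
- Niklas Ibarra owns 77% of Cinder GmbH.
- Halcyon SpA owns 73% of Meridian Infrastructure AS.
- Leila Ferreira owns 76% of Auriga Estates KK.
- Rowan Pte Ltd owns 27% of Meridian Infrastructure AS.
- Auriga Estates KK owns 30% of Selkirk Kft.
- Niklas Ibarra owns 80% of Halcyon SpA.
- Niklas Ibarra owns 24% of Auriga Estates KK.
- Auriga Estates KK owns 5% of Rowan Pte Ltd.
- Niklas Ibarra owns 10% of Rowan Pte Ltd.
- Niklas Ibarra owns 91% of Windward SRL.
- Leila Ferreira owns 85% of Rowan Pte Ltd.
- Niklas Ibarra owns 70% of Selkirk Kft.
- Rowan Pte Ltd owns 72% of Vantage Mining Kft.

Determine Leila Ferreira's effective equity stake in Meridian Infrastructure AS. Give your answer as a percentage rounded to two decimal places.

Leila reaches Meridian along 3 paths.
Via Halcyon: 20% × 73% = 14.6%.
Via Rowan: 85% × 27% = 22.95%.
Via Auriga → Rowan: 76% × 5% × 27% = 1.026%.
Total: 14.6% + 22.95% + 1.026% = 38.576%.
Rounded: 38.58%.

38.58%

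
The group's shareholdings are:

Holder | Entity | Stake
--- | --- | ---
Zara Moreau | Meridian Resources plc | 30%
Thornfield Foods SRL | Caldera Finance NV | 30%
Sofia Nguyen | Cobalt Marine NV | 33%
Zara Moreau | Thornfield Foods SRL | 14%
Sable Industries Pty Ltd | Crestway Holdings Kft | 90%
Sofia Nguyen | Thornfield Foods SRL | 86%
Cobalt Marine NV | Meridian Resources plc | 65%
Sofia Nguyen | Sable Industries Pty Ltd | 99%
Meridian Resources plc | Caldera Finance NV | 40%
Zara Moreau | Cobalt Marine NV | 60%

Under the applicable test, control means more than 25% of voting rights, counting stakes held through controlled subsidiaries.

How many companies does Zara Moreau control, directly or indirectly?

3

Zara holds 60% of Cobalt, so Zara controls Cobalt.
Zara and Cobalt together hold 30% + 65% = 95% of Meridian, so Zara controls Meridian.
Meridian holds 40% of Caldera, so Zara controls Caldera.
No other company's threshold is met.
Zara controls 3 companies.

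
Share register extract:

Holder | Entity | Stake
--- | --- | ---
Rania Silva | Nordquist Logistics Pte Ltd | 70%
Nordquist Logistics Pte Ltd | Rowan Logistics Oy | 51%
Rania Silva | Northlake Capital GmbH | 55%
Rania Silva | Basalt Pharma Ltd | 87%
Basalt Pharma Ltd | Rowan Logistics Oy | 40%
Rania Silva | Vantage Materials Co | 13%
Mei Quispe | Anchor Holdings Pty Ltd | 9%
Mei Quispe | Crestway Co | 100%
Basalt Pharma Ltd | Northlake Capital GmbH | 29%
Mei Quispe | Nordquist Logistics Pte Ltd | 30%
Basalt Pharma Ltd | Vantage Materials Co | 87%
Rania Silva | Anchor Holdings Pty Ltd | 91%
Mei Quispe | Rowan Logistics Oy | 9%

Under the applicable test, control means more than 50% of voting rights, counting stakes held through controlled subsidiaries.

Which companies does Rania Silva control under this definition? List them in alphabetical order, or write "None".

Rania holds 70% of Nordquist, so Rania controls Nordquist.
Rania holds 91% of Anchor, so Rania controls Anchor.
Rania holds 87% of Basalt, so Rania controls Basalt.
Rania and Basalt together hold 13% + 87% = 100% of Vantage, so Rania controls Vantage.
Basalt and Rania together hold 29% + 55% = 84% of Northlake, so Rania controls Northlake.
Nordquist and Basalt together hold 51% + 40% = 91% of Rowan, so Rania controls Rowan.
No other company's threshold is met.

Anchor Holdings Pty Ltd, Basalt Pharma Ltd, Nordquist Logistics Pte Ltd, Northlake Capital GmbH, Rowan Logistics Oy, Vantage Materials Co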